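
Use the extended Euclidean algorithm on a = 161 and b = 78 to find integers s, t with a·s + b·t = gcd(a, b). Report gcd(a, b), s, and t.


Euclidean algorithm on (161, 78) — divide until remainder is 0:
  161 = 2 · 78 + 5
  78 = 15 · 5 + 3
  5 = 1 · 3 + 2
  3 = 1 · 2 + 1
  2 = 2 · 1 + 0
gcd(161, 78) = 1.
Track Bezout coefficients alongside the remainders: start with r₀ = 161 = a·1 + b·0 (s = 1, t = 0) and r₁ = 78 = a·0 + b·1 (s = 0, t = 1); each new remainder r_{k+1} = r_{k-1} − q_k·r_k inherits s_{k+1} = s_{k-1} − q_k·s_k, t_{k+1} = t_{k-1} − q_k·t_k, so r_k = a·s_k + b·t_k at every step:
  q = 2: r = 5, s = 1 − 2·0 = 1, t = 0 − 2·1 = -2  (check: 161·1 + 78·(-2) = 5)
  q = 15: r = 3, s = 0 − 15·1 = -15, t = 1 − 15·(-2) = 31  (check: 161·(-15) + 78·31 = 3)
  q = 1: r = 2, s = 1 − 1·(-15) = 16, t = -2 − 1·31 = -33  (check: 161·16 + 78·(-33) = 2)
  q = 1: r = 1, s = -15 − 1·16 = -31, t = 31 − 1·(-33) = 64  (check: 161·(-31) + 78·64 = 1)
The row with r = 1 (the gcd) gives the Bezout coefficients s = -31, t = 64.
Result: 161 · (-31) + 78 · (64) = 1.

gcd(161, 78) = 1; s = -31, t = 64 (check: 161·(-31) + 78·64 = 1).


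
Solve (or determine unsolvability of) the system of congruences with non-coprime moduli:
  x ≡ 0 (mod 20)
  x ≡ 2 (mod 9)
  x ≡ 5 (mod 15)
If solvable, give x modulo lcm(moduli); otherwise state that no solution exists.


Moduli 20, 9, 15 are not pairwise coprime, so CRT works modulo lcm(m_i) when all pairwise compatibility conditions hold.
Pairwise compatibility: gcd(m_i, m_j) must divide a_i - a_j for every pair.
Merge one congruence at a time:
  Start: x ≡ 0 (mod 20).
  Combine with x ≡ 2 (mod 9): gcd(20, 9) = 1; 2 - 0 = 2, which IS divisible by 1, so compatible.
    Write x = 0 + 20·t and substitute into x ≡ 2 (mod 9): 20·t ≡ 2 − 0 = 2 (mod 9).
    Reduce coefficients mod 9: 2·t ≡ 2 (mod 9).
    The inverse of 2 mod 9 is 5 (since 2·5 = 10 = 1·9 + 1), so t ≡ 5·2 = 10 ≡ 1 (mod 9).
    Then x = 0 + 20·1 = 20, valid modulo lcm(20, 9) = 180: x ≡ 20 (mod 180).
  Combine with x ≡ 5 (mod 15): gcd(180, 15) = 15; 5 - 20 = -15, which IS divisible by 15, so compatible.
    Write x = 20 + 180·t and substitute into x ≡ 5 (mod 15): 180·t ≡ 5 − 20 = -15 (mod 15).
    Divide the congruence (and modulus) by g = 15: 12·t ≡ -1 (mod 1).
    Modulo 1 every t works; take t = 0.
    Then x = 20 + 180·0 = 20, valid modulo lcm(180, 15) = 180: x ≡ 20 (mod 180).
Verify: 20 mod 20 = 0, 20 mod 9 = 2, 20 mod 15 = 5.

x ≡ 20 (mod 180).


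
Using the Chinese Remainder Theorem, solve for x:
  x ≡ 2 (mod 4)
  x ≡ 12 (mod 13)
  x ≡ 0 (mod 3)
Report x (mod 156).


Moduli 4, 13, 3 are pairwise coprime; by CRT there is a unique solution modulo M = 4 · 13 · 3 = 156.
Solve pairwise, accumulating the modulus:
  Start with x ≡ 2 (mod 4).
  Combine with x ≡ 12 (mod 13): since gcd(4, 13) = 1, we get a unique residue mod 52.
    Write x = 2 + 4·t and substitute into x ≡ 12 (mod 13): 4·t ≡ 12 − 2 = 10 (mod 13).
    The inverse of 4 mod 13 is 10 (since 4·10 = 40 = 3·13 + 1), so t ≡ 10·10 = 100 ≡ 9 (mod 13).
    Then x = 2 + 4·9 = 38, valid modulo lcm(4, 13) = 52: x ≡ 38 (mod 52).
  Combine with x ≡ 0 (mod 3): since gcd(52, 3) = 1, we get a unique residue mod 156.
    Write x = 38 + 52·t and substitute into x ≡ 0 (mod 3): 52·t ≡ 0 − 38 = -38 (mod 3).
    Reduce coefficients mod 3: 1·t ≡ 1 (mod 3).
    So t ≡ 1 (mod 3).
    Then x = 38 + 52·1 = 90, valid modulo lcm(52, 3) = 156: x ≡ 90 (mod 156).
Verify: 90 mod 4 = 2 ✓, 90 mod 13 = 12 ✓, 90 mod 3 = 0 ✓.

x ≡ 90 (mod 156).


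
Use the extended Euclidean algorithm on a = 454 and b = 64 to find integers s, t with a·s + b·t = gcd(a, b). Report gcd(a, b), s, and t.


Euclidean algorithm on (454, 64) — divide until remainder is 0:
  454 = 7 · 64 + 6
  64 = 10 · 6 + 4
  6 = 1 · 4 + 2
  4 = 2 · 2 + 0
gcd(454, 64) = 2.
Track Bezout coefficients alongside the remainders: start with r₀ = 454 = a·1 + b·0 (s = 1, t = 0) and r₁ = 64 = a·0 + b·1 (s = 0, t = 1); each new remainder r_{k+1} = r_{k-1} − q_k·r_k inherits s_{k+1} = s_{k-1} − q_k·s_k, t_{k+1} = t_{k-1} − q_k·t_k, so r_k = a·s_k + b·t_k at every step:
  q = 7: r = 6, s = 1 − 7·0 = 1, t = 0 − 7·1 = -7  (check: 454·1 + 64·(-7) = 6)
  q = 10: r = 4, s = 0 − 10·1 = -10, t = 1 − 10·(-7) = 71  (check: 454·(-10) + 64·71 = 4)
  q = 1: r = 2, s = 1 − 1·(-10) = 11, t = -7 − 1·71 = -78  (check: 454·11 + 64·(-78) = 2)
The row with r = 2 (the gcd) gives the Bezout coefficients s = 11, t = -78.
Result: 454 · (11) + 64 · (-78) = 2.

gcd(454, 64) = 2; s = 11, t = -78 (check: 454·11 + 64·(-78) = 2).


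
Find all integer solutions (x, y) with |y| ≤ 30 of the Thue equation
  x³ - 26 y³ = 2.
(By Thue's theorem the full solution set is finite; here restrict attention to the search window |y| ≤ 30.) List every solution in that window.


The equation is x³ - 26y³ = 2. For fixed y, x³ = 26·y³ + 2, so a solution requires the RHS to be a perfect cube.
Strategy: iterate y from -30 to 30, compute RHS = 26·y³ + 2, and check whether it is a (positive or negative) perfect cube.
Check small values of y:
  y = 0: RHS = 2 is not a perfect cube.
  y = 1: RHS = 28 is not a perfect cube.
  y = -1: RHS = -24 is not a perfect cube.
  y = 2: RHS = 210 is not a perfect cube.
  y = -2: RHS = -206 is not a perfect cube.
  y = 3: RHS = 704 is not a perfect cube.
  y = -3: RHS = -700 is not a perfect cube.
Continuing the search up to |y| = 30 finds no solutions either.
No (x, y) in the scanned range satisfies the equation.

No integer solutions with |y| ≤ 30.


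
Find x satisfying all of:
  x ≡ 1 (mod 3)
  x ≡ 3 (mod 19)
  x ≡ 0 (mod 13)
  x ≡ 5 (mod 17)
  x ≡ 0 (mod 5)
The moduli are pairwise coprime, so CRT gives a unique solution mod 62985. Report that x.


Product of moduli M = 3 · 19 · 13 · 17 · 5 = 62985.
Merge one congruence at a time:
  Start: x ≡ 1 (mod 3).
  Combine with x ≡ 3 (mod 19); new modulus lcm = 57.
    Write x = 1 + 3·t and substitute into x ≡ 3 (mod 19): 3·t ≡ 3 − 1 = 2 (mod 19).
    The inverse of 3 mod 19 is 13 (since 3·13 = 39 = 2·19 + 1), so t ≡ 13·2 = 26 ≡ 7 (mod 19).
    Then x = 1 + 3·7 = 22, valid modulo lcm(3, 19) = 57: x ≡ 22 (mod 57).
  Combine with x ≡ 0 (mod 13); new modulus lcm = 741.
    Write x = 22 + 57·t and substitute into x ≡ 0 (mod 13): 57·t ≡ 0 − 22 = -22 (mod 13).
    Reduce coefficients mod 13: 5·t ≡ 4 (mod 13).
    The inverse of 5 mod 13 is 8 (since 5·8 = 40 = 3·13 + 1), so t ≡ 8·4 = 32 ≡ 6 (mod 13).
    Then x = 22 + 57·6 = 364, valid modulo lcm(57, 13) = 741: x ≡ 364 (mod 741).
  Combine with x ≡ 5 (mod 17); new modulus lcm = 12597.
    Write x = 364 + 741·t and substitute into x ≡ 5 (mod 17): 741·t ≡ 5 − 364 = -359 (mod 17).
    Reduce coefficients mod 17: 10·t ≡ 15 (mod 17).
    The inverse of 10 mod 17 is 12 (since 10·12 = 120 = 7·17 + 1), so t ≡ 12·15 = 180 ≡ 10 (mod 17).
    Then x = 364 + 741·10 = 7774, valid modulo lcm(741, 17) = 12597: x ≡ 7774 (mod 12597).
  Combine with x ≡ 0 (mod 5); new modulus lcm = 62985.
    Write x = 7774 + 12597·t and substitute into x ≡ 0 (mod 5): 12597·t ≡ 0 − 7774 = -7774 (mod 5).
    Reduce coefficients mod 5: 2·t ≡ 1 (mod 5).
    The inverse of 2 mod 5 is 3 (since 2·3 = 6 = 1·5 + 1), so t ≡ 3·1 = 3 ≡ 3 (mod 5).
    Then x = 7774 + 12597·3 = 45565, valid modulo lcm(12597, 5) = 62985: x ≡ 45565 (mod 62985).
Verify against each original: 45565 mod 3 = 1, 45565 mod 19 = 3, 45565 mod 13 = 0, 45565 mod 17 = 5, 45565 mod 5 = 0.

x ≡ 45565 (mod 62985).


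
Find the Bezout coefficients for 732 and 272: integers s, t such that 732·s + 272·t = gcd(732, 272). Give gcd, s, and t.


Euclidean algorithm on (732, 272) — divide until remainder is 0:
  732 = 2 · 272 + 188
  272 = 1 · 188 + 84
  188 = 2 · 84 + 20
  84 = 4 · 20 + 4
  20 = 5 · 4 + 0
gcd(732, 272) = 4.
Track Bezout coefficients alongside the remainders: start with r₀ = 732 = a·1 + b·0 (s = 1, t = 0) and r₁ = 272 = a·0 + b·1 (s = 0, t = 1); each new remainder r_{k+1} = r_{k-1} − q_k·r_k inherits s_{k+1} = s_{k-1} − q_k·s_k, t_{k+1} = t_{k-1} − q_k·t_k, so r_k = a·s_k + b·t_k at every step:
  q = 2: r = 188, s = 1 − 2·0 = 1, t = 0 − 2·1 = -2  (check: 732·1 + 272·(-2) = 188)
  q = 1: r = 84, s = 0 − 1·1 = -1, t = 1 − 1·(-2) = 3  (check: 732·(-1) + 272·3 = 84)
  q = 2: r = 20, s = 1 − 2·(-1) = 3, t = -2 − 2·3 = -8  (check: 732·3 + 272·(-8) = 20)
  q = 4: r = 4, s = -1 − 4·3 = -13, t = 3 − 4·(-8) = 35  (check: 732·(-13) + 272·35 = 4)
The row with r = 4 (the gcd) gives the Bezout coefficients s = -13, t = 35.
Result: 732 · (-13) + 272 · (35) = 4.

gcd(732, 272) = 4; s = -13, t = 35 (check: 732·(-13) + 272·35 = 4).


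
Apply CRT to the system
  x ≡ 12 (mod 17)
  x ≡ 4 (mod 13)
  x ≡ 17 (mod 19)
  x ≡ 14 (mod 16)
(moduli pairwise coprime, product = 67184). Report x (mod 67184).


Product of moduli M = 17 · 13 · 19 · 16 = 67184.
Merge one congruence at a time:
  Start: x ≡ 12 (mod 17).
  Combine with x ≡ 4 (mod 13); new modulus lcm = 221.
    Write x = 12 + 17·t and substitute into x ≡ 4 (mod 13): 17·t ≡ 4 − 12 = -8 (mod 13).
    Reduce coefficients mod 13: 4·t ≡ 5 (mod 13).
    The inverse of 4 mod 13 is 10 (since 4·10 = 40 = 3·13 + 1), so t ≡ 10·5 = 50 ≡ 11 (mod 13).
    Then x = 12 + 17·11 = 199, valid modulo lcm(17, 13) = 221: x ≡ 199 (mod 221).
  Combine with x ≡ 17 (mod 19); new modulus lcm = 4199.
    Write x = 199 + 221·t and substitute into x ≡ 17 (mod 19): 221·t ≡ 17 − 199 = -182 (mod 19).
    Reduce coefficients mod 19: 12·t ≡ 8 (mod 19).
    The inverse of 12 mod 19 is 8 (since 12·8 = 96 = 5·19 + 1), so t ≡ 8·8 = 64 ≡ 7 (mod 19).
    Then x = 199 + 221·7 = 1746, valid modulo lcm(221, 19) = 4199: x ≡ 1746 (mod 4199).
  Combine with x ≡ 14 (mod 16); new modulus lcm = 67184.
    Write x = 1746 + 4199·t and substitute into x ≡ 14 (mod 16): 4199·t ≡ 14 − 1746 = -1732 (mod 16).
    Reduce coefficients mod 16: 7·t ≡ 12 (mod 16).
    The inverse of 7 mod 16 is 7 (since 7·7 = 49 = 3·16 + 1), so t ≡ 7·12 = 84 ≡ 4 (mod 16).
    Then x = 1746 + 4199·4 = 18542, valid modulo lcm(4199, 16) = 67184: x ≡ 18542 (mod 67184).
Verify against each original: 18542 mod 17 = 12, 18542 mod 13 = 4, 18542 mod 19 = 17, 18542 mod 16 = 14.

x ≡ 18542 (mod 67184).


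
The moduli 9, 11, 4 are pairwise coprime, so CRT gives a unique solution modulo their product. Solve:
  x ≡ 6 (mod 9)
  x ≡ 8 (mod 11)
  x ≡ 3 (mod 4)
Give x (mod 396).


Moduli 9, 11, 4 are pairwise coprime; by CRT there is a unique solution modulo M = 9 · 11 · 4 = 396.
Solve pairwise, accumulating the modulus:
  Start with x ≡ 6 (mod 9).
  Combine with x ≡ 8 (mod 11): since gcd(9, 11) = 1, we get a unique residue mod 99.
    Write x = 6 + 9·t and substitute into x ≡ 8 (mod 11): 9·t ≡ 8 − 6 = 2 (mod 11).
    The inverse of 9 mod 11 is 5 (since 9·5 = 45 = 4·11 + 1), so t ≡ 5·2 = 10 ≡ 10 (mod 11).
    Then x = 6 + 9·10 = 96, valid modulo lcm(9, 11) = 99: x ≡ 96 (mod 99).
  Combine with x ≡ 3 (mod 4): since gcd(99, 4) = 1, we get a unique residue mod 396.
    Write x = 96 + 99·t and substitute into x ≡ 3 (mod 4): 99·t ≡ 3 − 96 = -93 (mod 4).
    Reduce coefficients mod 4: 3·t ≡ 3 (mod 4).
    The inverse of 3 mod 4 is 3 (since 3·3 = 9 = 2·4 + 1), so t ≡ 3·3 = 9 ≡ 1 (mod 4).
    Then x = 96 + 99·1 = 195, valid modulo lcm(99, 4) = 396: x ≡ 195 (mod 396).
Verify: 195 mod 9 = 6 ✓, 195 mod 11 = 8 ✓, 195 mod 4 = 3 ✓.

x ≡ 195 (mod 396).


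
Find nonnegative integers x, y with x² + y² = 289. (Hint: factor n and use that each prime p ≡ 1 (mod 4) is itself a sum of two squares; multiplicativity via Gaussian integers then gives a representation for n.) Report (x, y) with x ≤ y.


Step 1: Factor n = 289 = 17^2.
Step 2: Check the mod-4 condition on each prime factor: 17 ≡ 1 (mod 4), exponent 2.
All primes ≡ 3 (mod 4) appear to even exponent (or don't appear), so by the two-squares theorem n IS expressible as a sum of two squares.
Step 3: Build a representation. Here n = 17 · 17 is a product of primes ≡ 1 (mod 4). Each prime p ≡ 1 (mod 4) is itself a sum of two squares; find a² by testing p − a² for a perfect square:
  17: 17 − 1² = 16 = 4² ⇒ 17 = 1² + 4².
  Combine using the Brahmagupta–Fibonacci identity (a² + b²)(c² + d²) = (ac − bd)² + (ad + bc)² = (ac + bd)² + (ad − bc)²:
  17 · 17 = 289: from (1² + 4²)(1² + 4²), take (1·1 − 4·4, 1·4 + 4·1) = (1 − 16, 4 + 4) = (-15, 8); dropping signs (only squares matter) gives (15, 8); check 15² + 8² = 225 + 64 = 289 ✓.
Step 4: Order so x ≤ y and verify: 8² + 15² = 64 + 225 = 289 = n. ✓

n = 289 = 8² + 15² (one valid representation with x ≤ y).


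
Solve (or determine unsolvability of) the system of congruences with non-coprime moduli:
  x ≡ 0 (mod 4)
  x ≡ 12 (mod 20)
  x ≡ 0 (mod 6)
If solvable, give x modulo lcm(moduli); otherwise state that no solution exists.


Moduli 4, 20, 6 are not pairwise coprime, so CRT works modulo lcm(m_i) when all pairwise compatibility conditions hold.
Pairwise compatibility: gcd(m_i, m_j) must divide a_i - a_j for every pair.
Merge one congruence at a time:
  Start: x ≡ 0 (mod 4).
  Combine with x ≡ 12 (mod 20): gcd(4, 20) = 4; 12 - 0 = 12, which IS divisible by 4, so compatible.
    Write x = 0 + 4·t and substitute into x ≡ 12 (mod 20): 4·t ≡ 12 − 0 = 12 (mod 20).
    Divide the congruence (and modulus) by g = 4: 1·t ≡ 3 (mod 5).
    So t ≡ 3 (mod 5).
    Then x = 0 + 4·3 = 12, valid modulo lcm(4, 20) = 20: x ≡ 12 (mod 20).
  Combine with x ≡ 0 (mod 6): gcd(20, 6) = 2; 0 - 12 = -12, which IS divisible by 2, so compatible.
    Write x = 12 + 20·t and substitute into x ≡ 0 (mod 6): 20·t ≡ 0 − 12 = -12 (mod 6).
    Divide the congruence (and modulus) by g = 2: 10·t ≡ -6 (mod 3).
    Reduce coefficients mod 3: 1·t ≡ 0 (mod 3).
    So t ≡ 0 (mod 3).
    Then x = 12 + 20·0 = 12, valid modulo lcm(20, 6) = 60: x ≡ 12 (mod 60).
Verify: 12 mod 4 = 0, 12 mod 20 = 12, 12 mod 6 = 0.

x ≡ 12 (mod 60).


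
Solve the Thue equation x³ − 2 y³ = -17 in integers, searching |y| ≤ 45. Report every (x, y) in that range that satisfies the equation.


The equation is x³ - 2y³ = -17. For fixed y, x³ = 2·y³ − 17, so a solution requires the RHS to be a perfect cube.
Strategy: iterate y from -45 to 45, compute RHS = 2·y³ − 17, and check whether it is a (positive or negative) perfect cube.
Check small values of y:
  y = 0: RHS = -17 is not a perfect cube.
  y = 1: RHS = -15 is not a perfect cube.
  y = -1: RHS = -19 is not a perfect cube.
  y = 2: RHS = -1 = (-1)³ ⇒ x = -1 works.
  y = -2: RHS = -33 is not a perfect cube.
  y = 3: RHS = 37 is not a perfect cube.
  y = -3: RHS = -71 is not a perfect cube.
Continuing the search up to |y| = 45 finds no further solutions beyond those listed.
Collected solutions: (-1, 2).

Solutions (with |y| ≤ 45): (-1, 2).


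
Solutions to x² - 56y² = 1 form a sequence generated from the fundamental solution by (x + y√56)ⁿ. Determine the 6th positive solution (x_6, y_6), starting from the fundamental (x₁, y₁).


Step 1: Find the fundamental solution (x₁, y₁) of x² - 56y² = 1.
  Expand √56 as a continued fraction. a₀ = ⌊√56⌋ = 7; iterate m_{k+1} = d_k·a_k − m_k, d_{k+1} = (56 − m_{k+1}²)/d_k, a_{k+1} = ⌊(a₀ + m_{k+1})/d_{k+1}⌋ (starting m₀ = 0, d₀ = 1), with convergents p_k = a_k·p_{k-1} + p_{k-2}, q_k = a_k·q_{k-1} + q_{k-2} (p₋₁ = 1, q₋₁ = 0):
  k = 0: a₀ = 7; p₀/q₀ = 7/1; p₀² − 56·q₀² = 49 − 56 = -7.
  k = 1: m = 7, d = 7, a = ⌊(7 + 7)/7⌋ = 2; p/q = (2·7 + 1)/(2·1 + 0) = 15/2; p² − 56·q² = 225 − 224 = 1.
  The first convergent with p² − 56·q² = 1 gives the fundamental solution (x₁, y₁) = (15, 2).
Step 2: Apply the recurrence (x_{n+1}, y_{n+1}) = (x₁x_n + 56y₁y_n, x₁y_n + y₁x_n) repeatedly.
  From (x_1, y_1) = (15, 2): x_2 = 15·15 + 56·2·2 = 449; y_2 = 15·2 + 2·15 = 60.
  From (x_2, y_2) = (449, 60): x_3 = 15·449 + 56·2·60 = 13455; y_3 = 15·60 + 2·449 = 1798.
  From (x_3, y_3) = (13455, 1798): x_4 = 15·13455 + 56·2·1798 = 403201; y_4 = 15·1798 + 2·13455 = 53880.
  From (x_4, y_4) = (403201, 53880): x_5 = 15·403201 + 56·2·53880 = 12082575; y_5 = 15·53880 + 2·403201 = 1614602.
  From (x_5, y_5) = (12082575, 1614602): x_6 = 15·12082575 + 56·2·1614602 = 362074049; y_6 = 15·1614602 + 2·12082575 = 48384180.
Step 3: Verify x_6² - 56·y_6² = 131097616959254401 - 131097616959254400 = 1 (should be 1). ✓

(x_1, y_1) = (15, 2); (x_6, y_6) = (362074049, 48384180).


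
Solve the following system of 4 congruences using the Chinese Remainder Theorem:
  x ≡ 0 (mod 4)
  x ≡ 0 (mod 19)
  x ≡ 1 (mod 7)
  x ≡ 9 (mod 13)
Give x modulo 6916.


Product of moduli M = 4 · 19 · 7 · 13 = 6916.
Merge one congruence at a time:
  Start: x ≡ 0 (mod 4).
  Combine with x ≡ 0 (mod 19); new modulus lcm = 76.
    Write x = 0 + 4·t and substitute into x ≡ 0 (mod 19): 4·t ≡ 0 − 0 = 0 (mod 19).
    The inverse of 4 mod 19 is 5 (since 4·5 = 20 = 1·19 + 1), so t ≡ 5·0 = 0 ≡ 0 (mod 19).
    Then x = 0 + 4·0 = 0, valid modulo lcm(4, 19) = 76: x ≡ 0 (mod 76).
  Combine with x ≡ 1 (mod 7); new modulus lcm = 532.
    Write x = 0 + 76·t and substitute into x ≡ 1 (mod 7): 76·t ≡ 1 − 0 = 1 (mod 7).
    Reduce coefficients mod 7: 6·t ≡ 1 (mod 7).
    The inverse of 6 mod 7 is 6 (since 6·6 = 36 = 5·7 + 1), so t ≡ 6·1 = 6 ≡ 6 (mod 7).
    Then x = 0 + 76·6 = 456, valid modulo lcm(76, 7) = 532: x ≡ 456 (mod 532).
  Combine with x ≡ 9 (mod 13); new modulus lcm = 6916.
    Write x = 456 + 532·t and substitute into x ≡ 9 (mod 13): 532·t ≡ 9 − 456 = -447 (mod 13).
    Reduce coefficients mod 13: 12·t ≡ 8 (mod 13).
    The inverse of 12 mod 13 is 12 (since 12·12 = 144 = 11·13 + 1), so t ≡ 12·8 = 96 ≡ 5 (mod 13).
    Then x = 456 + 532·5 = 3116, valid modulo lcm(532, 13) = 6916: x ≡ 3116 (mod 6916).
Verify against each original: 3116 mod 4 = 0, 3116 mod 19 = 0, 3116 mod 7 = 1, 3116 mod 13 = 9.

x ≡ 3116 (mod 6916).


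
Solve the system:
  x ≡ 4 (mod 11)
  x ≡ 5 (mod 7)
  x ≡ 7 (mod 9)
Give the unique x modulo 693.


Moduli 11, 7, 9 are pairwise coprime; by CRT there is a unique solution modulo M = 11 · 7 · 9 = 693.
Solve pairwise, accumulating the modulus:
  Start with x ≡ 4 (mod 11).
  Combine with x ≡ 5 (mod 7): since gcd(11, 7) = 1, we get a unique residue mod 77.
    Write x = 4 + 11·t and substitute into x ≡ 5 (mod 7): 11·t ≡ 5 − 4 = 1 (mod 7).
    Reduce coefficients mod 7: 4·t ≡ 1 (mod 7).
    The inverse of 4 mod 7 is 2 (since 4·2 = 8 = 1·7 + 1), so t ≡ 2·1 = 2 ≡ 2 (mod 7).
    Then x = 4 + 11·2 = 26, valid modulo lcm(11, 7) = 77: x ≡ 26 (mod 77).
  Combine with x ≡ 7 (mod 9): since gcd(77, 9) = 1, we get a unique residue mod 693.
    Write x = 26 + 77·t and substitute into x ≡ 7 (mod 9): 77·t ≡ 7 − 26 = -19 (mod 9).
    Reduce coefficients mod 9: 5·t ≡ 8 (mod 9).
    The inverse of 5 mod 9 is 2 (since 5·2 = 10 = 1·9 + 1), so t ≡ 2·8 = 16 ≡ 7 (mod 9).
    Then x = 26 + 77·7 = 565, valid modulo lcm(77, 9) = 693: x ≡ 565 (mod 693).
Verify: 565 mod 11 = 4 ✓, 565 mod 7 = 5 ✓, 565 mod 9 = 7 ✓.

x ≡ 565 (mod 693).


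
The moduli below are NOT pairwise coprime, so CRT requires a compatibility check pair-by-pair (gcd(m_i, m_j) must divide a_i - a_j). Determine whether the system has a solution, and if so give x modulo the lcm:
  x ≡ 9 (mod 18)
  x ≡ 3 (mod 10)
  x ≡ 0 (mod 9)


Moduli 18, 10, 9 are not pairwise coprime, so CRT works modulo lcm(m_i) when all pairwise compatibility conditions hold.
Pairwise compatibility: gcd(m_i, m_j) must divide a_i - a_j for every pair.
Merge one congruence at a time:
  Start: x ≡ 9 (mod 18).
  Combine with x ≡ 3 (mod 10): gcd(18, 10) = 2; 3 - 9 = -6, which IS divisible by 2, so compatible.
    Write x = 9 + 18·t and substitute into x ≡ 3 (mod 10): 18·t ≡ 3 − 9 = -6 (mod 10).
    Divide the congruence (and modulus) by g = 2: 9·t ≡ -3 (mod 5).
    Reduce coefficients mod 5: 4·t ≡ 2 (mod 5).
    The inverse of 4 mod 5 is 4 (since 4·4 = 16 = 3·5 + 1), so t ≡ 4·2 = 8 ≡ 3 (mod 5).
    Then x = 9 + 18·3 = 63, valid modulo lcm(18, 10) = 90: x ≡ 63 (mod 90).
  Combine with x ≡ 0 (mod 9): gcd(90, 9) = 9; 0 - 63 = -63, which IS divisible by 9, so compatible.
    Write x = 63 + 90·t and substitute into x ≡ 0 (mod 9): 90·t ≡ 0 − 63 = -63 (mod 9).
    Divide the congruence (and modulus) by g = 9: 10·t ≡ -7 (mod 1).
    Modulo 1 every t works; take t = 0.
    Then x = 63 + 90·0 = 63, valid modulo lcm(90, 9) = 90: x ≡ 63 (mod 90).
Verify: 63 mod 18 = 9, 63 mod 10 = 3, 63 mod 9 = 0.

x ≡ 63 (mod 90).


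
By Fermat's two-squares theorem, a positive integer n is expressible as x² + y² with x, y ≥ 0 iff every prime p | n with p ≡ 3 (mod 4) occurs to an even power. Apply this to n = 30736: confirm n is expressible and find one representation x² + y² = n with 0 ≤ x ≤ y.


Step 1: Factor n = 30736 = 2^4 · 17 · 113.
Step 2: Check the mod-4 condition on each prime factor: 2 = 2 (special); 17 ≡ 1 (mod 4), exponent 1; 113 ≡ 1 (mod 4), exponent 1.
All primes ≡ 3 (mod 4) appear to even exponent (or don't appear), so by the two-squares theorem n IS expressible as a sum of two squares.
Step 3: Build a representation. Group n = k² · m with k = 4 and m = 17 · 113 = 1921 (a product of primes ≡ 1 (mod 4)); a representation of m scales to one of n via (k·x)² + (k·y)² = k²(x² + y²). Each prime p ≡ 1 (mod 4) is itself a sum of two squares; find a² by testing p − a² for a perfect square:
  17: 17 − 1² = 16 = 4² ⇒ 17 = 1² + 4².
  113: 113 − 1² = 112, 113 − 2² = 109, 113 − 3² = 104, 113 − 4² = 97, 113 − 5² = 88, 113 − 6² = 77, 113 − 7² = 64 = 8² ⇒ 113 = 7² + 8².
  Combine using the Brahmagupta–Fibonacci identity (a² + b²)(c² + d²) = (ac − bd)² + (ad + bc)² = (ac + bd)² + (ad − bc)²:
  17 · 113 = 1921: from (1² + 4²)(7² + 8²), take (1·7 − 4·8, 1·8 + 4·7) = (7 − 32, 8 + 28) = (-25, 36); dropping signs (only squares matter) gives (25, 36); check 25² + 36² = 625 + 1296 = 1921 ✓.
  Scale by k = 4: (4·25, 4·36) = (100, 144).
Step 4: Order so x ≤ y and verify: 100² + 144² = 10000 + 20736 = 30736 = n. ✓

n = 30736 = 100² + 144² (one valid representation with x ≤ y).


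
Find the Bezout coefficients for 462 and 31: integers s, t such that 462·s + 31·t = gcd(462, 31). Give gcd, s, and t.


Euclidean algorithm on (462, 31) — divide until remainder is 0:
  462 = 14 · 31 + 28
  31 = 1 · 28 + 3
  28 = 9 · 3 + 1
  3 = 3 · 1 + 0
gcd(462, 31) = 1.
Track Bezout coefficients alongside the remainders: start with r₀ = 462 = a·1 + b·0 (s = 1, t = 0) and r₁ = 31 = a·0 + b·1 (s = 0, t = 1); each new remainder r_{k+1} = r_{k-1} − q_k·r_k inherits s_{k+1} = s_{k-1} − q_k·s_k, t_{k+1} = t_{k-1} − q_k·t_k, so r_k = a·s_k + b·t_k at every step:
  q = 14: r = 28, s = 1 − 14·0 = 1, t = 0 − 14·1 = -14  (check: 462·1 + 31·(-14) = 28)
  q = 1: r = 3, s = 0 − 1·1 = -1, t = 1 − 1·(-14) = 15  (check: 462·(-1) + 31·15 = 3)
  q = 9: r = 1, s = 1 − 9·(-1) = 10, t = -14 − 9·15 = -149  (check: 462·10 + 31·(-149) = 1)
The row with r = 1 (the gcd) gives the Bezout coefficients s = 10, t = -149.
Result: 462 · (10) + 31 · (-149) = 1.

gcd(462, 31) = 1; s = 10, t = -149 (check: 462·10 + 31·(-149) = 1).


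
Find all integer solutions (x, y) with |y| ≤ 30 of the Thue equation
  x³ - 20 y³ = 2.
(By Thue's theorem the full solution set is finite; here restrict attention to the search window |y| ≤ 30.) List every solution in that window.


The equation is x³ - 20y³ = 2. For fixed y, x³ = 20·y³ + 2, so a solution requires the RHS to be a perfect cube.
Strategy: iterate y from -30 to 30, compute RHS = 20·y³ + 2, and check whether it is a (positive or negative) perfect cube.
Check small values of y:
  y = 0: RHS = 2 is not a perfect cube.
  y = 1: RHS = 22 is not a perfect cube.
  y = -1: RHS = -18 is not a perfect cube.
  y = 2: RHS = 162 is not a perfect cube.
  y = -2: RHS = -158 is not a perfect cube.
  y = 3: RHS = 542 is not a perfect cube.
  y = -3: RHS = -538 is not a perfect cube.
Continuing the search up to |y| = 30 finds no solutions either.
No (x, y) in the scanned range satisfies the equation.

No integer solutions with |y| ≤ 30.


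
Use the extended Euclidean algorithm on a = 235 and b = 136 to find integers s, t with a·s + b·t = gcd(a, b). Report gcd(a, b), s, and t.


Euclidean algorithm on (235, 136) — divide until remainder is 0:
  235 = 1 · 136 + 99
  136 = 1 · 99 + 37
  99 = 2 · 37 + 25
  37 = 1 · 25 + 12
  25 = 2 · 12 + 1
  12 = 12 · 1 + 0
gcd(235, 136) = 1.
Track Bezout coefficients alongside the remainders: start with r₀ = 235 = a·1 + b·0 (s = 1, t = 0) and r₁ = 136 = a·0 + b·1 (s = 0, t = 1); each new remainder r_{k+1} = r_{k-1} − q_k·r_k inherits s_{k+1} = s_{k-1} − q_k·s_k, t_{k+1} = t_{k-1} − q_k·t_k, so r_k = a·s_k + b·t_k at every step:
  q = 1: r = 99, s = 1 − 1·0 = 1, t = 0 − 1·1 = -1  (check: 235·1 + 136·(-1) = 99)
  q = 1: r = 37, s = 0 − 1·1 = -1, t = 1 − 1·(-1) = 2  (check: 235·(-1) + 136·2 = 37)
  q = 2: r = 25, s = 1 − 2·(-1) = 3, t = -1 − 2·2 = -5  (check: 235·3 + 136·(-5) = 25)
  q = 1: r = 12, s = -1 − 1·3 = -4, t = 2 − 1·(-5) = 7  (check: 235·(-4) + 136·7 = 12)
  q = 2: r = 1, s = 3 − 2·(-4) = 11, t = -5 − 2·7 = -19  (check: 235·11 + 136·(-19) = 1)
The row with r = 1 (the gcd) gives the Bezout coefficients s = 11, t = -19.
Result: 235 · (11) + 136 · (-19) = 1.

gcd(235, 136) = 1; s = 11, t = -19 (check: 235·11 + 136·(-19) = 1).


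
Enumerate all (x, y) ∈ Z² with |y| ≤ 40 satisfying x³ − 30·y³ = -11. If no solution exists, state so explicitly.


The equation is x³ - 30y³ = -11. For fixed y, x³ = 30·y³ − 11, so a solution requires the RHS to be a perfect cube.
Strategy: iterate y from -40 to 40, compute RHS = 30·y³ − 11, and check whether it is a (positive or negative) perfect cube.
Check small values of y:
  y = 0: RHS = -11 is not a perfect cube.
  y = 1: RHS = 19 is not a perfect cube.
  y = -1: RHS = -41 is not a perfect cube.
  y = 2: RHS = 229 is not a perfect cube.
  y = -2: RHS = -251 is not a perfect cube.
  y = 3: RHS = 799 is not a perfect cube.
  y = -3: RHS = -821 is not a perfect cube.
Continuing the search up to |y| = 40 finds no solutions either.
No (x, y) in the scanned range satisfies the equation.

No integer solutions with |y| ≤ 40.


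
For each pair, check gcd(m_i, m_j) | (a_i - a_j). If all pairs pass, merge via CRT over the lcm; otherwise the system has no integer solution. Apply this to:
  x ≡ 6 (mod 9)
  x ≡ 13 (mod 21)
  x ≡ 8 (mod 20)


Moduli 9, 21, 20 are not pairwise coprime, so CRT works modulo lcm(m_i) when all pairwise compatibility conditions hold.
Pairwise compatibility: gcd(m_i, m_j) must divide a_i - a_j for every pair.
Merge one congruence at a time:
  Start: x ≡ 6 (mod 9).
  Combine with x ≡ 13 (mod 21): gcd(9, 21) = 3, and 13 - 6 = 7 is NOT divisible by 3.
    ⇒ system is inconsistent (no integer solution).

No solution (the system is inconsistent).


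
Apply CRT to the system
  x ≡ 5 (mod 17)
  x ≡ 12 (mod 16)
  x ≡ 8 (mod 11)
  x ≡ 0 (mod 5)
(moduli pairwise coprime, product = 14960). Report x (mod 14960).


Product of moduli M = 17 · 16 · 11 · 5 = 14960.
Merge one congruence at a time:
  Start: x ≡ 5 (mod 17).
  Combine with x ≡ 12 (mod 16); new modulus lcm = 272.
    Write x = 5 + 17·t and substitute into x ≡ 12 (mod 16): 17·t ≡ 12 − 5 = 7 (mod 16).
    Reduce coefficients mod 16: 1·t ≡ 7 (mod 16).
    So t ≡ 7 (mod 16).
    Then x = 5 + 17·7 = 124, valid modulo lcm(17, 16) = 272: x ≡ 124 (mod 272).
  Combine with x ≡ 8 (mod 11); new modulus lcm = 2992.
    Write x = 124 + 272·t and substitute into x ≡ 8 (mod 11): 272·t ≡ 8 − 124 = -116 (mod 11).
    Reduce coefficients mod 11: 8·t ≡ 5 (mod 11).
    The inverse of 8 mod 11 is 7 (since 8·7 = 56 = 5·11 + 1), so t ≡ 7·5 = 35 ≡ 2 (mod 11).
    Then x = 124 + 272·2 = 668, valid modulo lcm(272, 11) = 2992: x ≡ 668 (mod 2992).
  Combine with x ≡ 0 (mod 5); new modulus lcm = 14960.
    Write x = 668 + 2992·t and substitute into x ≡ 0 (mod 5): 2992·t ≡ 0 − 668 = -668 (mod 5).
    Reduce coefficients mod 5: 2·t ≡ 2 (mod 5).
    The inverse of 2 mod 5 is 3 (since 2·3 = 6 = 1·5 + 1), so t ≡ 3·2 = 6 ≡ 1 (mod 5).
    Then x = 668 + 2992·1 = 3660, valid modulo lcm(2992, 5) = 14960: x ≡ 3660 (mod 14960).
Verify against each original: 3660 mod 17 = 5, 3660 mod 16 = 12, 3660 mod 11 = 8, 3660 mod 5 = 0.

x ≡ 3660 (mod 14960).


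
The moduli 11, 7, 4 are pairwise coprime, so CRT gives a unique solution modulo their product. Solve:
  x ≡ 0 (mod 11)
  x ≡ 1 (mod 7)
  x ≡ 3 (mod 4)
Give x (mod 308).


Moduli 11, 7, 4 are pairwise coprime; by CRT there is a unique solution modulo M = 11 · 7 · 4 = 308.
Solve pairwise, accumulating the modulus:
  Start with x ≡ 0 (mod 11).
  Combine with x ≡ 1 (mod 7): since gcd(11, 7) = 1, we get a unique residue mod 77.
    Write x = 0 + 11·t and substitute into x ≡ 1 (mod 7): 11·t ≡ 1 − 0 = 1 (mod 7).
    Reduce coefficients mod 7: 4·t ≡ 1 (mod 7).
    The inverse of 4 mod 7 is 2 (since 4·2 = 8 = 1·7 + 1), so t ≡ 2·1 = 2 ≡ 2 (mod 7).
    Then x = 0 + 11·2 = 22, valid modulo lcm(11, 7) = 77: x ≡ 22 (mod 77).
  Combine with x ≡ 3 (mod 4): since gcd(77, 4) = 1, we get a unique residue mod 308.
    Write x = 22 + 77·t and substitute into x ≡ 3 (mod 4): 77·t ≡ 3 − 22 = -19 (mod 4).
    Reduce coefficients mod 4: 1·t ≡ 1 (mod 4).
    So t ≡ 1 (mod 4).
    Then x = 22 + 77·1 = 99, valid modulo lcm(77, 4) = 308: x ≡ 99 (mod 308).
Verify: 99 mod 11 = 0 ✓, 99 mod 7 = 1 ✓, 99 mod 4 = 3 ✓.

x ≡ 99 (mod 308).


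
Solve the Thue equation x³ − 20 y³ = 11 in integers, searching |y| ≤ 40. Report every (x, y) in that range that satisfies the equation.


The equation is x³ - 20y³ = 11. For fixed y, x³ = 20·y³ + 11, so a solution requires the RHS to be a perfect cube.
Strategy: iterate y from -40 to 40, compute RHS = 20·y³ + 11, and check whether it is a (positive or negative) perfect cube.
Check small values of y:
  y = 0: RHS = 11 is not a perfect cube.
  y = 1: RHS = 31 is not a perfect cube.
  y = -1: RHS = -9 is not a perfect cube.
  y = 2: RHS = 171 is not a perfect cube.
  y = -2: RHS = -149 is not a perfect cube.
  y = 3: RHS = 551 is not a perfect cube.
  y = -3: RHS = -529 is not a perfect cube.
Continuing the search up to |y| = 40 finds no solutions either.
No (x, y) in the scanned range satisfies the equation.

No integer solutions with |y| ≤ 40.


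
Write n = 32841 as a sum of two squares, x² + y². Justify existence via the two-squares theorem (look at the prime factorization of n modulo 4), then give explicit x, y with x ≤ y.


Step 1: Factor n = 32841 = 3^2 · 41 · 89.
Step 2: Check the mod-4 condition on each prime factor: 3 ≡ 3 (mod 4), exponent 2 (must be even); 41 ≡ 1 (mod 4), exponent 1; 89 ≡ 1 (mod 4), exponent 1.
All primes ≡ 3 (mod 4) appear to even exponent (or don't appear), so by the two-squares theorem n IS expressible as a sum of two squares.
Step 3: Build a representation. Group n = k² · m with k = 3 and m = 41 · 89 = 3649 (a product of primes ≡ 1 (mod 4)); a representation of m scales to one of n via (k·x)² + (k·y)² = k²(x² + y²). Each prime p ≡ 1 (mod 4) is itself a sum of two squares; find a² by testing p − a² for a perfect square:
  41: 41 − 1² = 40, 41 − 2² = 37, 41 − 3² = 32, 41 − 4² = 25 = 5² ⇒ 41 = 4² + 5².
  89: 89 − 1² = 88, 89 − 2² = 85, 89 − 3² = 80, 89 − 4² = 73, 89 − 5² = 64 = 8² ⇒ 89 = 5² + 8².
  Combine using the Brahmagupta–Fibonacci identity (a² + b²)(c² + d²) = (ac − bd)² + (ad + bc)² = (ac + bd)² + (ad − bc)²:
  41 · 89 = 3649: from (4² + 5²)(5² + 8²), take (4·5 − 5·8, 4·8 + 5·5) = (20 − 40, 32 + 25) = (-20, 57); dropping signs (only squares matter) gives (20, 57); check 20² + 57² = 400 + 3249 = 3649 ✓.
  Scale by k = 3: (3·20, 3·57) = (60, 171).
Step 4: Order so x ≤ y and verify: 60² + 171² = 3600 + 29241 = 32841 = n. ✓

n = 32841 = 60² + 171² (one valid representation with x ≤ y).


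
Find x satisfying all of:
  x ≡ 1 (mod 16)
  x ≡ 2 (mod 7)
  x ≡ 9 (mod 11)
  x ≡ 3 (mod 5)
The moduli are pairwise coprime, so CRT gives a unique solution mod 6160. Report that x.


Product of moduli M = 16 · 7 · 11 · 5 = 6160.
Merge one congruence at a time:
  Start: x ≡ 1 (mod 16).
  Combine with x ≡ 2 (mod 7); new modulus lcm = 112.
    Write x = 1 + 16·t and substitute into x ≡ 2 (mod 7): 16·t ≡ 2 − 1 = 1 (mod 7).
    Reduce coefficients mod 7: 2·t ≡ 1 (mod 7).
    The inverse of 2 mod 7 is 4 (since 2·4 = 8 = 1·7 + 1), so t ≡ 4·1 = 4 ≡ 4 (mod 7).
    Then x = 1 + 16·4 = 65, valid modulo lcm(16, 7) = 112: x ≡ 65 (mod 112).
  Combine with x ≡ 9 (mod 11); new modulus lcm = 1232.
    Write x = 65 + 112·t and substitute into x ≡ 9 (mod 11): 112·t ≡ 9 − 65 = -56 (mod 11).
    Reduce coefficients mod 11: 2·t ≡ 10 (mod 11).
    The inverse of 2 mod 11 is 6 (since 2·6 = 12 = 1·11 + 1), so t ≡ 6·10 = 60 ≡ 5 (mod 11).
    Then x = 65 + 112·5 = 625, valid modulo lcm(112, 11) = 1232: x ≡ 625 (mod 1232).
  Combine with x ≡ 3 (mod 5); new modulus lcm = 6160.
    Write x = 625 + 1232·t and substitute into x ≡ 3 (mod 5): 1232·t ≡ 3 − 625 = -622 (mod 5).
    Reduce coefficients mod 5: 2·t ≡ 3 (mod 5).
    The inverse of 2 mod 5 is 3 (since 2·3 = 6 = 1·5 + 1), so t ≡ 3·3 = 9 ≡ 4 (mod 5).
    Then x = 625 + 1232·4 = 5553, valid modulo lcm(1232, 5) = 6160: x ≡ 5553 (mod 6160).
Verify against each original: 5553 mod 16 = 1, 5553 mod 7 = 2, 5553 mod 11 = 9, 5553 mod 5 = 3.

x ≡ 5553 (mod 6160).


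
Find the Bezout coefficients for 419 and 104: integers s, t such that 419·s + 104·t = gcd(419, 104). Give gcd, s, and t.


Euclidean algorithm on (419, 104) — divide until remainder is 0:
  419 = 4 · 104 + 3
  104 = 34 · 3 + 2
  3 = 1 · 2 + 1
  2 = 2 · 1 + 0
gcd(419, 104) = 1.
Track Bezout coefficients alongside the remainders: start with r₀ = 419 = a·1 + b·0 (s = 1, t = 0) and r₁ = 104 = a·0 + b·1 (s = 0, t = 1); each new remainder r_{k+1} = r_{k-1} − q_k·r_k inherits s_{k+1} = s_{k-1} − q_k·s_k, t_{k+1} = t_{k-1} − q_k·t_k, so r_k = a·s_k + b·t_k at every step:
  q = 4: r = 3, s = 1 − 4·0 = 1, t = 0 − 4·1 = -4  (check: 419·1 + 104·(-4) = 3)
  q = 34: r = 2, s = 0 − 34·1 = -34, t = 1 − 34·(-4) = 137  (check: 419·(-34) + 104·137 = 2)
  q = 1: r = 1, s = 1 − 1·(-34) = 35, t = -4 − 1·137 = -141  (check: 419·35 + 104·(-141) = 1)
The row with r = 1 (the gcd) gives the Bezout coefficients s = 35, t = -141.
Result: 419 · (35) + 104 · (-141) = 1.

gcd(419, 104) = 1; s = 35, t = -141 (check: 419·35 + 104·(-141) = 1).


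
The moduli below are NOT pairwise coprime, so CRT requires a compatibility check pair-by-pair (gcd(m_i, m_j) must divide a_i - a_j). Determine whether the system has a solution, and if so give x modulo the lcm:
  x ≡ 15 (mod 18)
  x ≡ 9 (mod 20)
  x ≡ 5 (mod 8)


Moduli 18, 20, 8 are not pairwise coprime, so CRT works modulo lcm(m_i) when all pairwise compatibility conditions hold.
Pairwise compatibility: gcd(m_i, m_j) must divide a_i - a_j for every pair.
Merge one congruence at a time:
  Start: x ≡ 15 (mod 18).
  Combine with x ≡ 9 (mod 20): gcd(18, 20) = 2; 9 - 15 = -6, which IS divisible by 2, so compatible.
    Write x = 15 + 18·t and substitute into x ≡ 9 (mod 20): 18·t ≡ 9 − 15 = -6 (mod 20).
    Divide the congruence (and modulus) by g = 2: 9·t ≡ -3 (mod 10).
    Reduce coefficients mod 10: 9·t ≡ 7 (mod 10).
    The inverse of 9 mod 10 is 9 (since 9·9 = 81 = 8·10 + 1), so t ≡ 9·7 = 63 ≡ 3 (mod 10).
    Then x = 15 + 18·3 = 69, valid modulo lcm(18, 20) = 180: x ≡ 69 (mod 180).
  Combine with x ≡ 5 (mod 8): gcd(180, 8) = 4; 5 - 69 = -64, which IS divisible by 4, so compatible.
    Write x = 69 + 180·t and substitute into x ≡ 5 (mod 8): 180·t ≡ 5 − 69 = -64 (mod 8).
    Divide the congruence (and modulus) by g = 4: 45·t ≡ -16 (mod 2).
    Reduce coefficients mod 2: 1·t ≡ 0 (mod 2).
    So t ≡ 0 (mod 2).
    Then x = 69 + 180·0 = 69, valid modulo lcm(180, 8) = 360: x ≡ 69 (mod 360).
Verify: 69 mod 18 = 15, 69 mod 20 = 9, 69 mod 8 = 5.

x ≡ 69 (mod 360).


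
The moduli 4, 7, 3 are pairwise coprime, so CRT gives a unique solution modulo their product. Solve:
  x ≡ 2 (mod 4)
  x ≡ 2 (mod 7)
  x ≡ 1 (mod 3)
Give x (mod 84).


Moduli 4, 7, 3 are pairwise coprime; by CRT there is a unique solution modulo M = 4 · 7 · 3 = 84.
Solve pairwise, accumulating the modulus:
  Start with x ≡ 2 (mod 4).
  Combine with x ≡ 2 (mod 7): since gcd(4, 7) = 1, we get a unique residue mod 28.
    Write x = 2 + 4·t and substitute into x ≡ 2 (mod 7): 4·t ≡ 2 − 2 = 0 (mod 7).
    The inverse of 4 mod 7 is 2 (since 4·2 = 8 = 1·7 + 1), so t ≡ 2·0 = 0 ≡ 0 (mod 7).
    Then x = 2 + 4·0 = 2, valid modulo lcm(4, 7) = 28: x ≡ 2 (mod 28).
  Combine with x ≡ 1 (mod 3): since gcd(28, 3) = 1, we get a unique residue mod 84.
    Write x = 2 + 28·t and substitute into x ≡ 1 (mod 3): 28·t ≡ 1 − 2 = -1 (mod 3).
    Reduce coefficients mod 3: 1·t ≡ 2 (mod 3).
    So t ≡ 2 (mod 3).
    Then x = 2 + 28·2 = 58, valid modulo lcm(28, 3) = 84: x ≡ 58 (mod 84).
Verify: 58 mod 4 = 2 ✓, 58 mod 7 = 2 ✓, 58 mod 3 = 1 ✓.

x ≡ 58 (mod 84).


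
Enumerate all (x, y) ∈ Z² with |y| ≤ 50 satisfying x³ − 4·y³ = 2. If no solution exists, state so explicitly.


The equation is x³ - 4y³ = 2. For fixed y, x³ = 4·y³ + 2, so a solution requires the RHS to be a perfect cube.
Strategy: iterate y from -50 to 50, compute RHS = 4·y³ + 2, and check whether it is a (positive or negative) perfect cube.
Check small values of y:
  y = 0: RHS = 2 is not a perfect cube.
  y = 1: RHS = 6 is not a perfect cube.
  y = -1: RHS = -2 is not a perfect cube.
  y = 2: RHS = 34 is not a perfect cube.
  y = -2: RHS = -30 is not a perfect cube.
  y = 3: RHS = 110 is not a perfect cube.
  y = -3: RHS = -106 is not a perfect cube.
Continuing the search up to |y| = 50 finds no solutions either.
No (x, y) in the scanned range satisfies the equation.

No integer solutions with |y| ≤ 50.


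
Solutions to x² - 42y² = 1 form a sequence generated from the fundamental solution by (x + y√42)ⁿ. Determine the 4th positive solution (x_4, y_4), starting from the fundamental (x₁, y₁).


Step 1: Find the fundamental solution (x₁, y₁) of x² - 42y² = 1.
  Expand √42 as a continued fraction. a₀ = ⌊√42⌋ = 6; iterate m_{k+1} = d_k·a_k − m_k, d_{k+1} = (42 − m_{k+1}²)/d_k, a_{k+1} = ⌊(a₀ + m_{k+1})/d_{k+1}⌋ (starting m₀ = 0, d₀ = 1), with convergents p_k = a_k·p_{k-1} + p_{k-2}, q_k = a_k·q_{k-1} + q_{k-2} (p₋₁ = 1, q₋₁ = 0):
  k = 0: a₀ = 6; p₀/q₀ = 6/1; p₀² − 42·q₀² = 36 − 42 = -6.
  k = 1: m = 6, d = 6, a = ⌊(6 + 6)/6⌋ = 2; p/q = (2·6 + 1)/(2·1 + 0) = 13/2; p² − 42·q² = 169 − 168 = 1.
  The first convergent with p² − 42·q² = 1 gives the fundamental solution (x₁, y₁) = (13, 2).
Step 2: Apply the recurrence (x_{n+1}, y_{n+1}) = (x₁x_n + 42y₁y_n, x₁y_n + y₁x_n) repeatedly.
  From (x_1, y_1) = (13, 2): x_2 = 13·13 + 42·2·2 = 337; y_2 = 13·2 + 2·13 = 52.
  From (x_2, y_2) = (337, 52): x_3 = 13·337 + 42·2·52 = 8749; y_3 = 13·52 + 2·337 = 1350.
  From (x_3, y_3) = (8749, 1350): x_4 = 13·8749 + 42·2·1350 = 227137; y_4 = 13·1350 + 2·8749 = 35048.
Step 3: Verify x_4² - 42·y_4² = 51591216769 - 51591216768 = 1 (should be 1). ✓

(x_1, y_1) = (13, 2); (x_4, y_4) = (227137, 35048).


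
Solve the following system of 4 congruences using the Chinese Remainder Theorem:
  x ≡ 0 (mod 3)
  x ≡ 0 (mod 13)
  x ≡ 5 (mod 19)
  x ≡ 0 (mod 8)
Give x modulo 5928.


Product of moduli M = 3 · 13 · 19 · 8 = 5928.
Merge one congruence at a time:
  Start: x ≡ 0 (mod 3).
  Combine with x ≡ 0 (mod 13); new modulus lcm = 39.
    Write x = 0 + 3·t and substitute into x ≡ 0 (mod 13): 3·t ≡ 0 − 0 = 0 (mod 13).
    The inverse of 3 mod 13 is 9 (since 3·9 = 27 = 2·13 + 1), so t ≡ 9·0 = 0 ≡ 0 (mod 13).
    Then x = 0 + 3·0 = 0, valid modulo lcm(3, 13) = 39: x ≡ 0 (mod 39).
  Combine with x ≡ 5 (mod 19); new modulus lcm = 741.
    Write x = 0 + 39·t and substitute into x ≡ 5 (mod 19): 39·t ≡ 5 − 0 = 5 (mod 19).
    Reduce coefficients mod 19: 1·t ≡ 5 (mod 19).
    So t ≡ 5 (mod 19).
    Then x = 0 + 39·5 = 195, valid modulo lcm(39, 19) = 741: x ≡ 195 (mod 741).
  Combine with x ≡ 0 (mod 8); new modulus lcm = 5928.
    Write x = 195 + 741·t and substitute into x ≡ 0 (mod 8): 741·t ≡ 0 − 195 = -195 (mod 8).
    Reduce coefficients mod 8: 5·t ≡ 5 (mod 8).
    The inverse of 5 mod 8 is 5 (since 5·5 = 25 = 3·8 + 1), so t ≡ 5·5 = 25 ≡ 1 (mod 8).
    Then x = 195 + 741·1 = 936, valid modulo lcm(741, 8) = 5928: x ≡ 936 (mod 5928).
Verify against each original: 936 mod 3 = 0, 936 mod 13 = 0, 936 mod 19 = 5, 936 mod 8 = 0.

x ≡ 936 (mod 5928).
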